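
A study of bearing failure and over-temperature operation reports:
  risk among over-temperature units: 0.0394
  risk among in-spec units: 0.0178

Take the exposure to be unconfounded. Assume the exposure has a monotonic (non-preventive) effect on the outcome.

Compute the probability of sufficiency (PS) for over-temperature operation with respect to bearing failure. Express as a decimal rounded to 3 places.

Let p₁ = 0.0394, p₀ = 0.0178.
Under exogeneity and monotonicity, PS = (p₁ − p₀) / (1 − p₀).
PS = (0.0394 − 0.0178) / (1 − 0.0178) = 0.0216 / 0.9822 ≈ 0.0220

PS ≈ 0.022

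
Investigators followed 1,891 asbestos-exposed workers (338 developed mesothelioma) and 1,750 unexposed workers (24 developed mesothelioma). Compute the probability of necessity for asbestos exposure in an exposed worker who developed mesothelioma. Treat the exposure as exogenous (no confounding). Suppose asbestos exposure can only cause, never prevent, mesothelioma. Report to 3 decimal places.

p₁ = P(outcome | exposed) = 338/1891 = 0.17874
p₀ = P(outcome | unexposed) = 24/1750 = 0.013714
Under exogeneity and monotonicity, PN = (p₁ − p₀) / p₁.
PN = (0.17874 − 0.013714) / 0.17874 = 0.16503 / 0.17874 ≈ 0.9233

PN ≈ 0.923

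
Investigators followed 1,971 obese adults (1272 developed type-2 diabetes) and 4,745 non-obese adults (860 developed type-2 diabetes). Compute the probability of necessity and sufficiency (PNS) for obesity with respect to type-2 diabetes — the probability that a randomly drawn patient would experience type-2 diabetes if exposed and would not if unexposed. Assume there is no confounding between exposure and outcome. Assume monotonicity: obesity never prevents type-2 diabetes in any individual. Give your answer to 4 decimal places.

p₁ = P(outcome | exposed) = 1272/1971 = 0.64536
p₀ = P(outcome | unexposed) = 860/4745 = 0.18124
Under exogeneity and monotonicity, PNS = p₁ − p₀.
PNS = 0.64536 − 0.18124 = 0.46411

PNS ≈ 0.4641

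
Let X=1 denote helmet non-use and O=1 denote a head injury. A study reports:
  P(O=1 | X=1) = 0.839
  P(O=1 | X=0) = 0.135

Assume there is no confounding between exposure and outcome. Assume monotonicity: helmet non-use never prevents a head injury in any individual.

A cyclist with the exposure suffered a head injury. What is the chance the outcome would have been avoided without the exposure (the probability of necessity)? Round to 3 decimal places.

Let p₁ = 0.839, p₀ = 0.135.
Under exogeneity and monotonicity, PN = (p₁ − p₀) / p₁.
PN = (0.839 − 0.135) / 0.839 = 0.704 / 0.839 ≈ 0.8391

PN ≈ 0.839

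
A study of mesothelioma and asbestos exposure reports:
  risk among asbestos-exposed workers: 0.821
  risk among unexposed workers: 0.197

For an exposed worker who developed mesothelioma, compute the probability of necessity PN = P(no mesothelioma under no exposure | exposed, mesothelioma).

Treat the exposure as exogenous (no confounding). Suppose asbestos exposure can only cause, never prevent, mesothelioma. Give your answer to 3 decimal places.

PN ≈ 0.760

Let p₁ = 0.821, p₀ = 0.197.
Under exogeneity and monotonicity, PN = (p₁ − p₀) / p₁.
PN = (0.821 − 0.197) / 0.821 = 0.624 / 0.821 ≈ 0.7600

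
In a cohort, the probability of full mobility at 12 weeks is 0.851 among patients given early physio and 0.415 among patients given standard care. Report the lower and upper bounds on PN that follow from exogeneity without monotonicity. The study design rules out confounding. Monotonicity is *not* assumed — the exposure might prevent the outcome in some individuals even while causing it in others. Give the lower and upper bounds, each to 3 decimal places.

Let p₁ = 0.851, p₀ = 0.415.
Under exogeneity alone the bounds on PN are max{0,(p₁−p₀)/p₁} ≤ PN ≤ min{1,(1−p₀)/p₁}.
  lower = (p₁ − p₀)/p₁ = 0.436 / 0.851 ≈ 0.5123
  upper = min{1, (1 − p₀)/p₁} = 0.585 / 0.851 ≈ 0.6874

0.512 ≤ PN ≤ 0.687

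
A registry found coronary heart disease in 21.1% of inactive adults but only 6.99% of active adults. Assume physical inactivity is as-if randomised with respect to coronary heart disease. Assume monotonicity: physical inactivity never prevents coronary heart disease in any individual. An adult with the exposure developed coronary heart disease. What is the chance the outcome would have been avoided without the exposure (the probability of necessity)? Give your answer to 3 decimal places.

PN ≈ 0.669

p₁ = 0.211, p₀ = 0.0699.
Under exogeneity and monotonicity, PN = (p₁ − p₀) / p₁.
PN = (0.211 − 0.0699) / 0.211 = 0.1411 / 0.211 ≈ 0.6687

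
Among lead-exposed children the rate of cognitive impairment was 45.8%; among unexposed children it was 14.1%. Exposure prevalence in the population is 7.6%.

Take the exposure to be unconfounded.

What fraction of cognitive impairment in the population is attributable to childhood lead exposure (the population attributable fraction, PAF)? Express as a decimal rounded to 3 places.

p₁ = 0.458, p₀ = 0.141.
Overall risk P(Y=1) = π·p₁ + (1−π)·p₀ = 0.076×0.458 + 0.924×0.141 = 0.16509.
Under exogeneity, PAF = [P(Y=1) − p₀] / P(Y=1).
PAF = (0.16509 − 0.141) / 0.16509 ≈ 0.1459

PAF ≈ 0.146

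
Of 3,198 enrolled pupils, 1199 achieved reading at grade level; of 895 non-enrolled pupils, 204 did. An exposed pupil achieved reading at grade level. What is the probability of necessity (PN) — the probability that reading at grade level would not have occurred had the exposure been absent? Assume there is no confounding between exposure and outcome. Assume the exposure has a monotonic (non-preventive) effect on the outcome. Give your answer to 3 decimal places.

PN ≈ 0.392

p₁ = P(outcome | exposed) = 1199/3198 = 0.37492
p₀ = P(outcome | unexposed) = 204/895 = 0.22793
Under exogeneity and monotonicity, PN = (p₁ − p₀) / p₁.
PN = (0.37492 − 0.22793) / 0.37492 = 0.14699 / 0.37492 ≈ 0.3921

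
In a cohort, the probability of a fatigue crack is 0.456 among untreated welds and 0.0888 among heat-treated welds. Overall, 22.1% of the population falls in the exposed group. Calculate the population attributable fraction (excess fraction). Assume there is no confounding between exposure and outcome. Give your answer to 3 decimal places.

PAF ≈ 0.477

Let p₁ = 0.456, p₀ = 0.0888.
Overall risk P(Y=1) = π·p₁ + (1−π)·p₀ = 0.221×0.456 + 0.779×0.0888 = 0.16995.
Under exogeneity, PAF = [P(Y=1) − p₀] / P(Y=1).
PAF = (0.16995 − 0.0888) / 0.16995 ≈ 0.4775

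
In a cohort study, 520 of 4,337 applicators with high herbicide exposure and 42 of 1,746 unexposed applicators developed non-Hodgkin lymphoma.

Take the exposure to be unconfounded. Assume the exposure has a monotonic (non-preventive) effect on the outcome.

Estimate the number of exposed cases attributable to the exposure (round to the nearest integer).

about 416 cases

p₁ = P(outcome | exposed) = 520/4337 = 0.1199
p₀ = P(outcome | unexposed) = 42/1746 = 0.024055
PN = (p₁ − p₀)/p₁ = (0.1199 − 0.024055) / 0.1199 ≈ 0.79937.
Attributable cases ≈ PN × (exposed cases) = 0.79937 × 520 ≈ 415.67.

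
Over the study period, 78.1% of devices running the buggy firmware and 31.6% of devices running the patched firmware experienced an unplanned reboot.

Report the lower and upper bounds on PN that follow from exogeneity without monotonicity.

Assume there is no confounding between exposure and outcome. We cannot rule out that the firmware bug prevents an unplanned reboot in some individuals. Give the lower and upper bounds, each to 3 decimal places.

0.595 ≤ PN ≤ 0.876

p₁ = 0.781, p₀ = 0.316.
Under exogeneity alone the bounds on PN are max{0,(p₁−p₀)/p₁} ≤ PN ≤ min{1,(1−p₀)/p₁}.
  lower = (p₁ − p₀)/p₁ = 0.465 / 0.781 ≈ 0.5954
  upper = min{1, (1 − p₀)/p₁} = 0.684 / 0.781 ≈ 0.8758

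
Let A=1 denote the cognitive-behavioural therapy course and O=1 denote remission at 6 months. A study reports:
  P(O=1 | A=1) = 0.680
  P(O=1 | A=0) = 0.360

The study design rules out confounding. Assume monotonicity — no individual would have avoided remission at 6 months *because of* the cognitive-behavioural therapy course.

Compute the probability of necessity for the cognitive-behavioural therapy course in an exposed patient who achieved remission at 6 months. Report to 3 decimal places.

PN ≈ 0.471

Let p₁ = 0.68, p₀ = 0.36.
Under exogeneity and monotonicity, PN = (p₁ − p₀) / p₁.
PN = (0.68 − 0.36) / 0.68 = 0.32 / 0.68 ≈ 0.4706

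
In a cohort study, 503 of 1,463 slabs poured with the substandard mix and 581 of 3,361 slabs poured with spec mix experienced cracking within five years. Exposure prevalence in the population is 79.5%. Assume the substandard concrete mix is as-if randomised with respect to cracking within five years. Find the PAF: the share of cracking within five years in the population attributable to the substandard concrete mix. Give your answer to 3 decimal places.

PAF ≈ 0.440

p₁ = P(outcome | exposed) = 503/1463 = 0.34381
p₀ = P(outcome | unexposed) = 581/3361 = 0.17287
Overall risk P(Y=1) = π·p₁ + (1−π)·p₀ = 0.795×0.34381 + 0.205×0.17287 = 0.30877.
Under exogeneity, PAF = [P(Y=1) − p₀] / P(Y=1).
PAF = (0.30877 − 0.17287) / 0.30877 ≈ 0.4401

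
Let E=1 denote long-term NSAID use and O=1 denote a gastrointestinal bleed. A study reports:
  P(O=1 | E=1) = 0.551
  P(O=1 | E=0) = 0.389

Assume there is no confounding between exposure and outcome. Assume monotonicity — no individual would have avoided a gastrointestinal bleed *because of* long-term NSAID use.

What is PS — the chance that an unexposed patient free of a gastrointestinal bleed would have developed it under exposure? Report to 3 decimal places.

Let p₁ = 0.551, p₀ = 0.389.
Under exogeneity and monotonicity, PS = (p₁ − p₀) / (1 − p₀).
PS = (0.551 − 0.389) / (1 − 0.389) = 0.162 / 0.611 ≈ 0.2651

PS ≈ 0.265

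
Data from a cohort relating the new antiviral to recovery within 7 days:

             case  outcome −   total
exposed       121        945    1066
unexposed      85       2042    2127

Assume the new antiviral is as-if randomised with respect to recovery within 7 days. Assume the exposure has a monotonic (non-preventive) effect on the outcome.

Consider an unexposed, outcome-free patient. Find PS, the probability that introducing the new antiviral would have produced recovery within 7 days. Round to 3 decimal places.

p₁ = P(outcome | exposed) = 121/1066 = 0.11351
p₀ = P(outcome | unexposed) = 85/2127 = 0.039962
Under exogeneity and monotonicity, PS = (p₁ − p₀) / (1 − p₀).
PS = (0.11351 − 0.039962) / (1 − 0.039962) = 0.073546 / 0.96004 ≈ 0.0766

PS ≈ 0.077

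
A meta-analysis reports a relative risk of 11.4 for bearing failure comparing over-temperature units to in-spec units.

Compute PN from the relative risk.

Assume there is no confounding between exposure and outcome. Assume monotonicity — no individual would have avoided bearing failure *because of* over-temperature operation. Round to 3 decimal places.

Under exogeneity and monotonicity, PN = (RR − 1) / RR = 1 − 1/RR.
PN = (11.4 − 1) / 11.4 = 10.4 / 11.4 ≈ 0.9123

PN ≈ 0.912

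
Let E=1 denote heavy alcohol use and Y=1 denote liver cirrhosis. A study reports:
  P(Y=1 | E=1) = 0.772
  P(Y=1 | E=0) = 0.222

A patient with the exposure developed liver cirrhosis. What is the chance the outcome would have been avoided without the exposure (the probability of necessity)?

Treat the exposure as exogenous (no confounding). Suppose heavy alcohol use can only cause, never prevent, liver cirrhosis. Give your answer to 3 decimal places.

PN ≈ 0.712

Let p₁ = 0.772, p₀ = 0.222.
Under exogeneity and monotonicity, PN = (p₁ − p₀) / p₁.
PN = (0.772 − 0.222) / 0.772 = 0.55 / 0.772 ≈ 0.7124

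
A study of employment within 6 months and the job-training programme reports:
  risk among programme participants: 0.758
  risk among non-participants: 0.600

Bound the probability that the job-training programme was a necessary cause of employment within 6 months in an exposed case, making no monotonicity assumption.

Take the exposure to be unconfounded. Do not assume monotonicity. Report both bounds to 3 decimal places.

Let p₁ = 0.758, p₀ = 0.6.
Under exogeneity alone the bounds on PN are max{0,(p₁−p₀)/p₁} ≤ PN ≤ min{1,(1−p₀)/p₁}.
  lower = (p₁ − p₀)/p₁ = 0.158 / 0.758 ≈ 0.2084
  upper = min{1, (1 − p₀)/p₁} = 0.4 / 0.758 ≈ 0.5277

0.208 ≤ PN ≤ 0.528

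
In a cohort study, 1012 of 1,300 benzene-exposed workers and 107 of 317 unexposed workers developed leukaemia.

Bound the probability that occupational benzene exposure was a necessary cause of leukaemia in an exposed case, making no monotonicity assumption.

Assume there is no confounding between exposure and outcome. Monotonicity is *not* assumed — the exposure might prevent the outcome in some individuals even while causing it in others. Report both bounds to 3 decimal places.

p₁ = P(outcome | exposed) = 1012/1300 = 0.77846
p₀ = P(outcome | unexposed) = 107/317 = 0.33754
Under exogeneity alone the bounds on PN are max{0,(p₁−p₀)/p₁} ≤ PN ≤ min{1,(1−p₀)/p₁}.
  lower = (p₁ − p₀)/p₁ = 0.44092 / 0.77846 ≈ 0.5664
  upper = min{1, (1 − p₀)/p₁} = 0.66246 / 0.77846 ≈ 0.8510

0.566 ≤ PN ≤ 0.851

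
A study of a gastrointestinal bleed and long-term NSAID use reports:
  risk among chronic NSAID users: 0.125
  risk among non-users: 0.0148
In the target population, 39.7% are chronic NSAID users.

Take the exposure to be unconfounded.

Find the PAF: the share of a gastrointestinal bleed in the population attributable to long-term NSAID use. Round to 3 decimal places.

PAF ≈ 0.747

Let p₁ = 0.125, p₀ = 0.0148.
Overall risk P(Y=1) = π·p₁ + (1−π)·p₀ = 0.397×0.125 + 0.603×0.0148 = 0.058549.
Under exogeneity, PAF = [P(Y=1) − p₀] / P(Y=1).
PAF = (0.058549 − 0.0148) / 0.058549 ≈ 0.7472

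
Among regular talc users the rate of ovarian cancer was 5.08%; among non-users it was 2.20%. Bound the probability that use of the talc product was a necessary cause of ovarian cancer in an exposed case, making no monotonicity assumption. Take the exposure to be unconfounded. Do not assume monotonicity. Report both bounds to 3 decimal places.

0.567 ≤ PN ≤ 1.000

p₁ = 0.0508, p₀ = 0.022.
Under exogeneity alone the bounds on PN are max{0,(p₁−p₀)/p₁} ≤ PN ≤ min{1,(1−p₀)/p₁}.
  lower = (p₁ − p₀)/p₁ = 0.0288 / 0.0508 ≈ 0.5669
  upper = min{1, (1 − p₀)/p₁} = 0.978 / 0.0508 ≈ 19.2520 → capped at 1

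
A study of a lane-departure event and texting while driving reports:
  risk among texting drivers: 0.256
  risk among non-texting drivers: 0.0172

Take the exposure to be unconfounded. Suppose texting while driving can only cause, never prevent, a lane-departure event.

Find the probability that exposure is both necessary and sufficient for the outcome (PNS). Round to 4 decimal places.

PNS ≈ 0.2388

Let p₁ = 0.256, p₀ = 0.0172.
Under exogeneity and monotonicity, PNS = p₁ − p₀.
PNS = 0.256 − 0.0172 = 0.2388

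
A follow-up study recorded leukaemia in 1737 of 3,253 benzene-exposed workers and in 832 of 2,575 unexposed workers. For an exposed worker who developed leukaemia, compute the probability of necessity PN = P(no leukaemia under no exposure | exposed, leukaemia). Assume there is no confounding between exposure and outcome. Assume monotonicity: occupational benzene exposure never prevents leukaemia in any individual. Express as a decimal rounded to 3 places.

PN ≈ 0.395

p₁ = P(outcome | exposed) = 1737/3253 = 0.53397
p₀ = P(outcome | unexposed) = 832/2575 = 0.32311
Under exogeneity and monotonicity, PN = (p₁ − p₀) / p₁.
PN = (0.53397 − 0.32311) / 0.53397 = 0.21086 / 0.53397 ≈ 0.3949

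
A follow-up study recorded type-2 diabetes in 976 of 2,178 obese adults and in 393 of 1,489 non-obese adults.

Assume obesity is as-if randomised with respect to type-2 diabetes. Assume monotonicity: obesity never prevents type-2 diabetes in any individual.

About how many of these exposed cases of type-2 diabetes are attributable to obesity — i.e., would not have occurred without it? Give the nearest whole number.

p₁ = P(outcome | exposed) = 976/2178 = 0.44812
p₀ = P(outcome | unexposed) = 393/1489 = 0.26394
PN = (p₁ − p₀)/p₁ = (0.44812 − 0.26394) / 0.44812 ≈ 0.41101.
Attributable cases ≈ PN × (exposed cases) = 0.41101 × 976 ≈ 401.15.

about 401 cases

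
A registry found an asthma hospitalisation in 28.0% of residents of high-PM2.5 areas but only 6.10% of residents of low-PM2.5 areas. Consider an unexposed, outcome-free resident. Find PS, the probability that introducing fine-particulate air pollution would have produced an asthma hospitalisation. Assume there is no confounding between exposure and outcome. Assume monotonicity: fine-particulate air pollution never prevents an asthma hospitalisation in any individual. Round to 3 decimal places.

p₁ = 0.28, p₀ = 0.061.
Under exogeneity and monotonicity, PS = (p₁ − p₀) / (1 − p₀).
PS = (0.28 − 0.061) / (1 − 0.061) = 0.219 / 0.939 ≈ 0.2332

PS ≈ 0.233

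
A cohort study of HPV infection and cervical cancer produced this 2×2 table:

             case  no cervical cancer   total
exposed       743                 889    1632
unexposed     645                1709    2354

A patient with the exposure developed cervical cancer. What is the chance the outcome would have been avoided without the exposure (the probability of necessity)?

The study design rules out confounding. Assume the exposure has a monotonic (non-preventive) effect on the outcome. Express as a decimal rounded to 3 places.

PN ≈ 0.398

p₁ = P(outcome | exposed) = 743/1632 = 0.45527
p₀ = P(outcome | unexposed) = 645/2354 = 0.274
Under exogeneity and monotonicity, PN = (p₁ − p₀)/p₁.
PN = (0.45527 − 0.274) / 0.45527 ≈ 0.3982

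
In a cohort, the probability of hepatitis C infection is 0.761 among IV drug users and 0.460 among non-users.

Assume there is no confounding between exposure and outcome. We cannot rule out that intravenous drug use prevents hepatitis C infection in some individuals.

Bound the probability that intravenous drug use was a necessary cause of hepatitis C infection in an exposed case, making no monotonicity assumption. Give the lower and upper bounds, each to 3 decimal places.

0.396 ≤ PN ≤ 0.710

Let p₁ = 0.761, p₀ = 0.46.
Under exogeneity alone the bounds on PN are max{0,(p₁−p₀)/p₁} ≤ PN ≤ min{1,(1−p₀)/p₁}.
  lower = (p₁ − p₀)/p₁ = 0.301 / 0.761 ≈ 0.3955
  upper = min{1, (1 − p₀)/p₁} = 0.54 / 0.761 ≈ 0.7096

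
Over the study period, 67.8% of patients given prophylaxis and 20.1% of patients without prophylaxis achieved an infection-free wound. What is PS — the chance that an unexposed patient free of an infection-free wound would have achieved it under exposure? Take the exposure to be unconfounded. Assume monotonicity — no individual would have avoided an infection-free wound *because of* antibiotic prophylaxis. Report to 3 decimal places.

PS ≈ 0.597

p₁ = 0.678, p₀ = 0.201.
Under exogeneity and monotonicity, PS = (p₁ − p₀) / (1 − p₀).
PS = (0.678 − 0.201) / (1 − 0.201) = 0.477 / 0.799 ≈ 0.5970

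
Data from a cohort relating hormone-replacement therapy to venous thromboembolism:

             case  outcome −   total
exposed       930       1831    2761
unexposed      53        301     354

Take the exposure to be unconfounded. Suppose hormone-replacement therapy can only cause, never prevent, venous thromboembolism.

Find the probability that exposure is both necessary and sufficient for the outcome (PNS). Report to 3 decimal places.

p₁ = P(outcome | exposed) = 930/2761 = 0.33683
p₀ = P(outcome | unexposed) = 53/354 = 0.14972
Under exogeneity and monotonicity, PNS = p₁ − p₀.
PNS = 0.33683 − 0.14972 = 0.18712

PNS ≈ 0.187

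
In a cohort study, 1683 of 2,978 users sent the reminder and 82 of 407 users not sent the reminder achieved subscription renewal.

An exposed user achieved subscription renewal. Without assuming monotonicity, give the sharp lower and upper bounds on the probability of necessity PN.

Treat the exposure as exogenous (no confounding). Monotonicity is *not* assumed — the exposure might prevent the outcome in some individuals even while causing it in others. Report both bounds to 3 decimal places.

0.643 ≤ PN ≤ 1.000

p₁ = P(outcome | exposed) = 1683/2978 = 0.56514
p₀ = P(outcome | unexposed) = 82/407 = 0.20147
Under exogeneity alone the bounds on PN are max{0,(p₁−p₀)/p₁} ≤ PN ≤ min{1,(1−p₀)/p₁}.
  lower = (p₁ − p₀)/p₁ = 0.36367 / 0.56514 ≈ 0.6435
  upper = min{1, (1 − p₀)/p₁} = 0.79853 / 0.56514 ≈ 1.4130 → capped at 1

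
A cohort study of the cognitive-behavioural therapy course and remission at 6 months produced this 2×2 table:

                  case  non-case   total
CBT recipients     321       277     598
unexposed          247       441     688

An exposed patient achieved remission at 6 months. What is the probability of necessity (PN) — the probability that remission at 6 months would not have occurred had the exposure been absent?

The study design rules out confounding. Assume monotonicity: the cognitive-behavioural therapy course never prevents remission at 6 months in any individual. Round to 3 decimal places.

PN ≈ 0.331

p₁ = P(outcome | exposed) = 321/598 = 0.53679
p₀ = P(outcome | unexposed) = 247/688 = 0.35901
Under exogeneity and monotonicity, PN = (p₁ − p₀)/p₁.
PN = (0.53679 − 0.35901) / 0.53679 ≈ 0.3312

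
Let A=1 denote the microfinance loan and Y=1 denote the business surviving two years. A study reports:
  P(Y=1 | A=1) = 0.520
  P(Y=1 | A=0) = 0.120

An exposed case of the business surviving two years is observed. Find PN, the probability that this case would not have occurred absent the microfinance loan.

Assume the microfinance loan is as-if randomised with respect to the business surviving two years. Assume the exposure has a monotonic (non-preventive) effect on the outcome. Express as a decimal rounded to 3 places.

Let p₁ = 0.52, p₀ = 0.12.
Under exogeneity and monotonicity, PN = (p₁ − p₀) / p₁.
PN = (0.52 − 0.12) / 0.52 = 0.4 / 0.52 ≈ 0.7692

PN ≈ 0.769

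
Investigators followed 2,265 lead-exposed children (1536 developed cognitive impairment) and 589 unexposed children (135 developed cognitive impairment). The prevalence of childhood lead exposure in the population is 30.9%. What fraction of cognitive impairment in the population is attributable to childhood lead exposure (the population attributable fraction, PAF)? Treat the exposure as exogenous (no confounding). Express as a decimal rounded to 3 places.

p₁ = P(outcome | exposed) = 1536/2265 = 0.67815
p₀ = P(outcome | unexposed) = 135/589 = 0.2292
Overall risk P(Y=1) = π·p₁ + (1−π)·p₀ = 0.309×0.67815 + 0.691×0.2292 = 0.36793.
Under exogeneity, PAF = [P(Y=1) − p₀] / P(Y=1).
PAF = (0.36793 − 0.2292) / 0.36793 ≈ 0.3770

PAF ≈ 0.377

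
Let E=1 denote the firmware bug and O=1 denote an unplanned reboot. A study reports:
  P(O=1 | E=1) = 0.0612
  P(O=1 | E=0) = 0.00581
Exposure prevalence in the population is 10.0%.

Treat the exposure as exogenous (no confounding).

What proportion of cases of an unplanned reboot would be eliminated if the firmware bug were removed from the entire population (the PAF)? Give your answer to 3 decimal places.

PAF ≈ 0.488

Let p₁ = 0.0612, p₀ = 0.00581.
Overall risk P(Y=1) = π·p₁ + (1−π)·p₀ = 0.1×0.0612 + 0.9×0.00581 = 0.011349.
Under exogeneity, PAF = [P(Y=1) − p₀] / P(Y=1).
PAF = (0.011349 − 0.00581) / 0.011349 ≈ 0.4881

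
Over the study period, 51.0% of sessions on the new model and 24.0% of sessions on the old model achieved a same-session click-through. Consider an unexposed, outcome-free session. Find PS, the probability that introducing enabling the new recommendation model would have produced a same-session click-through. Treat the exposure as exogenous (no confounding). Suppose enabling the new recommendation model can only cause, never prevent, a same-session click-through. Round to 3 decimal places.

p₁ = 0.51, p₀ = 0.24.
Under exogeneity and monotonicity, PS = (p₁ − p₀) / (1 − p₀).
PS = (0.51 − 0.24) / (1 − 0.24) = 0.27 / 0.76 ≈ 0.3553

PS ≈ 0.355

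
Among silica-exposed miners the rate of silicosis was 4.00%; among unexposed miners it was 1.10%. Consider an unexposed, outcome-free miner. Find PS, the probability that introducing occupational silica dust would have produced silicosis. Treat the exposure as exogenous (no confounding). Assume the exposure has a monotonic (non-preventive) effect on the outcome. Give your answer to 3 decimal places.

p₁ = 0.04, p₀ = 0.011.
Under exogeneity and monotonicity, PS = (p₁ − p₀) / (1 − p₀).
PS = (0.04 − 0.011) / (1 − 0.011) = 0.029 / 0.989 ≈ 0.0293

PS ≈ 0.029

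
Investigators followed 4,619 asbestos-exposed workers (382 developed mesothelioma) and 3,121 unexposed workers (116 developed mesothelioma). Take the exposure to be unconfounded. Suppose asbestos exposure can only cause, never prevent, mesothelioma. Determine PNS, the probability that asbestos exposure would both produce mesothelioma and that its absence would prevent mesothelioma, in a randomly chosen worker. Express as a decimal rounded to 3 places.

p₁ = P(outcome | exposed) = 382/4619 = 0.082702
p₀ = P(outcome | unexposed) = 116/3121 = 0.037168
Under exogeneity and monotonicity, PNS = p₁ − p₀.
PNS = 0.082702 − 0.037168 = 0.045534

PNS ≈ 0.046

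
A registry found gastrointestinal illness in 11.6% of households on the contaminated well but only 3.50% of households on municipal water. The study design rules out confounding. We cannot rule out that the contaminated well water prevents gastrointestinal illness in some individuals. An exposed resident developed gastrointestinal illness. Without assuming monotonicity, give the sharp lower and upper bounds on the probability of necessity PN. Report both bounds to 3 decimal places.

p₁ = 0.116, p₀ = 0.035.
Under exogeneity alone the bounds on PN are max{0,(p₁−p₀)/p₁} ≤ PN ≤ min{1,(1−p₀)/p₁}.
  lower = (p₁ − p₀)/p₁ = 0.081 / 0.116 ≈ 0.6983
  upper = min{1, (1 − p₀)/p₁} = 0.965 / 0.116 ≈ 8.3190 → capped at 1

0.698 ≤ PN ≤ 1.000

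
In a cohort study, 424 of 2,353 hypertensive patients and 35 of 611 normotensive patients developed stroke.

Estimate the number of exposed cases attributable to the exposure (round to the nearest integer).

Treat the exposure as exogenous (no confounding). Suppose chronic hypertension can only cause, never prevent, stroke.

about 289 cases

p₁ = P(outcome | exposed) = 424/2353 = 0.1802
p₀ = P(outcome | unexposed) = 35/611 = 0.057283
PN = (p₁ − p₀)/p₁ = (0.1802 − 0.057283) / 0.1802 ≈ 0.68211.
Attributable cases ≈ PN × (exposed cases) = 0.68211 × 424 ≈ 289.21.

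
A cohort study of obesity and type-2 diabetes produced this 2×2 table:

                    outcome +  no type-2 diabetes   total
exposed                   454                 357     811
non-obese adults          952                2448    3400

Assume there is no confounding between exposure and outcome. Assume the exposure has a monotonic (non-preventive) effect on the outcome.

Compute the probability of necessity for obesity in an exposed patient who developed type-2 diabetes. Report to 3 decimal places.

PN ≈ 0.500

p₁ = P(outcome | exposed) = 454/811 = 0.5598
p₀ = P(outcome | unexposed) = 952/3400 = 0.28
Under exogeneity and monotonicity, PN = (p₁ − p₀) / p₁.
PN = (0.5598 − 0.28) / 0.5598 = 0.2798 / 0.5598 ≈ 0.4998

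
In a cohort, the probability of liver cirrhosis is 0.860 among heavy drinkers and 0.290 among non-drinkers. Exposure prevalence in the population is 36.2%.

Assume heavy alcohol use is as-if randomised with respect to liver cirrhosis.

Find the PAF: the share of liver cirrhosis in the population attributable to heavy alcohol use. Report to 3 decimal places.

Let p₁ = 0.86, p₀ = 0.29.
Overall risk P(Y=1) = π·p₁ + (1−π)·p₀ = 0.362×0.86 + 0.638×0.29 = 0.49634.
Under exogeneity, PAF = [P(Y=1) − p₀] / P(Y=1).
PAF = (0.49634 − 0.29) / 0.49634 ≈ 0.4157

PAF ≈ 0.416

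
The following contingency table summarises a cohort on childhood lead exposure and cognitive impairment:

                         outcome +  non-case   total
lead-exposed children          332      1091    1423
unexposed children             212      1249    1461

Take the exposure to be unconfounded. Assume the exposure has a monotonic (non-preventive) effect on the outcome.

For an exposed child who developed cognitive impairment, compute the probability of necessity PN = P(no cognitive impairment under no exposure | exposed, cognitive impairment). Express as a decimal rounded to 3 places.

p₁ = P(outcome | exposed) = 332/1423 = 0.23331
p₀ = P(outcome | unexposed) = 212/1461 = 0.14511
Under exogeneity and monotonicity, PN = (p₁ − p₀) / p₁.
PN = (0.23331 − 0.14511) / 0.23331 = 0.088204 / 0.23331 ≈ 0.3781

PN ≈ 0.378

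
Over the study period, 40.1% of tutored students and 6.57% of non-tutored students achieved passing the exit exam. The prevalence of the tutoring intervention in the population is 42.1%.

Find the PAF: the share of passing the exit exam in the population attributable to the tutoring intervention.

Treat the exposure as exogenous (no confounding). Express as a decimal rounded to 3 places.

PAF ≈ 0.682

p₁ = 0.401, p₀ = 0.0657.
Overall risk P(Y=1) = π·p₁ + (1−π)·p₀ = 0.421×0.401 + 0.579×0.0657 = 0.20686.
Under exogeneity, PAF = [P(Y=1) − p₀] / P(Y=1).
PAF = (0.20686 − 0.0657) / 0.20686 ≈ 0.6824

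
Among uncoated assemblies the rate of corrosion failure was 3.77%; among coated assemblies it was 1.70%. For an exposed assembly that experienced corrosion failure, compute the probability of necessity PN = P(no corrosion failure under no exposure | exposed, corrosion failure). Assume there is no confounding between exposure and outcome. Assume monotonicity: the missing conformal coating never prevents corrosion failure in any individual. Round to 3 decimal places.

p₁ = 0.0377, p₀ = 0.017.
Under exogeneity and monotonicity, PN = (p₁ − p₀) / p₁.
PN = (0.0377 − 0.017) / 0.0377 = 0.0207 / 0.0377 ≈ 0.5491

PN ≈ 0.549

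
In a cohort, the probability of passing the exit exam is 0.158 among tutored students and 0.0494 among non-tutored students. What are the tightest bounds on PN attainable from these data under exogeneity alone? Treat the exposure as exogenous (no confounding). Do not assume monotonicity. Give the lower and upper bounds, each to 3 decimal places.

0.687 ≤ PN ≤ 1.000

Let p₁ = 0.158, p₀ = 0.0494.
Under exogeneity alone the bounds on PN are max{0,(p₁−p₀)/p₁} ≤ PN ≤ min{1,(1−p₀)/p₁}.
  lower = (p₁ − p₀)/p₁ = 0.1086 / 0.158 ≈ 0.6873
  upper = min{1, (1 − p₀)/p₁} = 0.9506 / 0.158 ≈ 6.0165 → capped at 1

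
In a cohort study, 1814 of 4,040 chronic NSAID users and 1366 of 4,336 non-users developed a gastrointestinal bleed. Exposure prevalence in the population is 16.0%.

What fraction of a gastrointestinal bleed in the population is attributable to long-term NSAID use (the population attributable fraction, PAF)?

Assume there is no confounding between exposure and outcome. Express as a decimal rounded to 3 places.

p₁ = P(outcome | exposed) = 1814/4040 = 0.44901
p₀ = P(outcome | unexposed) = 1366/4336 = 0.31504
Overall risk P(Y=1) = π·p₁ + (1−π)·p₀ = 0.16×0.44901 + 0.84×0.31504 = 0.33647.
Under exogeneity, PAF = [P(Y=1) − p₀] / P(Y=1).
PAF = (0.33647 − 0.31504) / 0.33647 ≈ 0.0637

PAF ≈ 0.064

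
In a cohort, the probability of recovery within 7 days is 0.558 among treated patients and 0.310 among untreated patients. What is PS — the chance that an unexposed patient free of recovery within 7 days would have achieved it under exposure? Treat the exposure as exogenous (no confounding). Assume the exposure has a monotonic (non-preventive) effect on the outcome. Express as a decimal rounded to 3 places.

Let p₁ = 0.558, p₀ = 0.31.
Under exogeneity and monotonicity, PS = (p₁ − p₀) / (1 − p₀).
PS = (0.558 − 0.31) / (1 − 0.31) = 0.248 / 0.69 ≈ 0.3594

PS ≈ 0.359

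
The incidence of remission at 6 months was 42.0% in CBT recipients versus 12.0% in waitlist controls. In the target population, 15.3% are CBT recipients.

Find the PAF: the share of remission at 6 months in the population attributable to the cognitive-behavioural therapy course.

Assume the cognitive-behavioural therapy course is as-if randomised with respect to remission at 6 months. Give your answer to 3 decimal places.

p₁ = 0.42, p₀ = 0.12.
Overall risk P(Y=1) = π·p₁ + (1−π)·p₀ = 0.153×0.42 + 0.847×0.12 = 0.1659.
Under exogeneity, PAF = [P(Y=1) − p₀] / P(Y=1).
PAF = (0.1659 − 0.12) / 0.1659 ≈ 0.2767

PAF ≈ 0.277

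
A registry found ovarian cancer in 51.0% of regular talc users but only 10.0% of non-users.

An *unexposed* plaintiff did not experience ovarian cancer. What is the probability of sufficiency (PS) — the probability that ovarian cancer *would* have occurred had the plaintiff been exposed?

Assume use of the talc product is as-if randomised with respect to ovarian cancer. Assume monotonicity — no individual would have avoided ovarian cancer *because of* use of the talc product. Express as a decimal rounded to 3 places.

p₁ = 0.51, p₀ = 0.1.
Under exogeneity and monotonicity, PS = (p₁ − p₀) / (1 − p₀).
PS = (0.51 − 0.1) / (1 − 0.1) = 0.41 / 0.9 ≈ 0.4556

PS ≈ 0.456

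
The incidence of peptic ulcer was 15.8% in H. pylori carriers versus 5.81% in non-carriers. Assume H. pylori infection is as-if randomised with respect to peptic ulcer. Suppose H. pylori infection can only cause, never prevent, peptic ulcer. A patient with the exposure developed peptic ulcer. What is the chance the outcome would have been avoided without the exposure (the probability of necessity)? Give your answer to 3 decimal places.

PN ≈ 0.632

p₁ = 0.158, p₀ = 0.0581.
Under exogeneity and monotonicity, PN = (p₁ − p₀) / p₁.
PN = (0.158 − 0.0581) / 0.158 = 0.0999 / 0.158 ≈ 0.6323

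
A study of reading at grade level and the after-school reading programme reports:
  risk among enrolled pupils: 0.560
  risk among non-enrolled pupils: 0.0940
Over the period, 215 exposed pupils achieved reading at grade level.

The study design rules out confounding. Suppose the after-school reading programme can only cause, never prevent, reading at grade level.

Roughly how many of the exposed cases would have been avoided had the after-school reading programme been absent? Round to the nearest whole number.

about 179 cases

Let p₁ = 0.56, p₀ = 0.094.
PN = (p₁ − p₀)/p₁ = (0.56 − 0.094) / 0.56 ≈ 0.83214.
Attributable cases ≈ PN × (exposed cases) = 0.83214 × 215 ≈ 178.91.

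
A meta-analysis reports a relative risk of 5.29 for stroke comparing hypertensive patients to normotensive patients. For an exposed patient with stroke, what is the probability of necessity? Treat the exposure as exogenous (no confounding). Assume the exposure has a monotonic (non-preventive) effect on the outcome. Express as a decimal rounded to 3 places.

Under exogeneity and monotonicity, PN = (RR − 1) / RR = 1 − 1/RR.
PN = (5.29 − 1) / 5.29 = 4.29 / 5.29 ≈ 0.8110

PN ≈ 0.811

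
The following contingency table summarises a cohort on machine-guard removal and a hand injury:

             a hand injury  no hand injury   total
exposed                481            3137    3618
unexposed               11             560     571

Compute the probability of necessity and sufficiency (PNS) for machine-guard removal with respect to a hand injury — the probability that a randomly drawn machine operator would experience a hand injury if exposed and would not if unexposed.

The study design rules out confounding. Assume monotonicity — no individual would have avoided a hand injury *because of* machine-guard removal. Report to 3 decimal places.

p₁ = P(outcome | exposed) = 481/3618 = 0.13295
p₀ = P(outcome | unexposed) = 11/571 = 0.019264
Under exogeneity and monotonicity, PNS = p₁ − p₀.
PNS = 0.13295 − 0.019264 = 0.11368

PNS ≈ 0.114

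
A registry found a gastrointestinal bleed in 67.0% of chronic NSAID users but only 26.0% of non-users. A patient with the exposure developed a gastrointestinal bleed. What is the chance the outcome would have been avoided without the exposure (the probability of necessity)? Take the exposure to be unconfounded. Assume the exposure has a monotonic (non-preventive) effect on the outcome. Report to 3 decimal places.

PN ≈ 0.612

p₁ = 0.67, p₀ = 0.26.
Under exogeneity and monotonicity, PN = (p₁ − p₀) / p₁.
PN = (0.67 − 0.26) / 0.67 = 0.41 / 0.67 ≈ 0.6119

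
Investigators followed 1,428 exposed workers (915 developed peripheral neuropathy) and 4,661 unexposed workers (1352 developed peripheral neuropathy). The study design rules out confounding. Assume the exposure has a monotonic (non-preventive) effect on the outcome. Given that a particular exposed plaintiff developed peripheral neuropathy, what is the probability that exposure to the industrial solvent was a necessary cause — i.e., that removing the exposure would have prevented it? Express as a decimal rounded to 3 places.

PN ≈ 0.547

p₁ = P(outcome | exposed) = 915/1428 = 0.64076
p₀ = P(outcome | unexposed) = 1352/4661 = 0.29007
Under exogeneity and monotonicity, PN = (p₁ − p₀) / p₁.
PN = (0.64076 − 0.29007) / 0.64076 = 0.35069 / 0.64076 ≈ 0.5473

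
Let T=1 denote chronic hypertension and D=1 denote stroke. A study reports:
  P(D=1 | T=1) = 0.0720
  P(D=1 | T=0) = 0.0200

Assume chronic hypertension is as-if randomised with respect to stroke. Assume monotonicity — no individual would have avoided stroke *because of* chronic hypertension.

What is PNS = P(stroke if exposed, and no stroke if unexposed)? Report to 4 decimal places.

PNS ≈ 0.0520

Let p₁ = 0.072, p₀ = 0.02.
Under exogeneity and monotonicity, PNS = p₁ − p₀.
PNS = 0.072 − 0.02 = 0.052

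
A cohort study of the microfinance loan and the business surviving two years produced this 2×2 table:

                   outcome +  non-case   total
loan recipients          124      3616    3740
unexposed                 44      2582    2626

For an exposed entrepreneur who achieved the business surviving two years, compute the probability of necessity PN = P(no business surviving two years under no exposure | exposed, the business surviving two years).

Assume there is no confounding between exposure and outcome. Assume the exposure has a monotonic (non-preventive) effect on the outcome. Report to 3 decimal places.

PN ≈ 0.495

p₁ = P(outcome | exposed) = 124/3740 = 0.033155
p₀ = P(outcome | unexposed) = 44/2626 = 0.016756
Under exogeneity and monotonicity, PN = (p₁ − p₀)/p₁.
PN = (0.033155 − 0.016756) / 0.033155 ≈ 0.4946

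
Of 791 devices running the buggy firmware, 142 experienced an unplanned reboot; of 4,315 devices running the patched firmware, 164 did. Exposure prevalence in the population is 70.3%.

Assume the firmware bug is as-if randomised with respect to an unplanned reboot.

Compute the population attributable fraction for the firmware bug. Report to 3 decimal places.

PAF ≈ 0.724

p₁ = P(outcome | exposed) = 142/791 = 0.17952
p₀ = P(outcome | unexposed) = 164/4315 = 0.038007
Overall risk P(Y=1) = π·p₁ + (1−π)·p₀ = 0.703×0.17952 + 0.297×0.038007 = 0.13749.
Under exogeneity, PAF = [P(Y=1) − p₀] / P(Y=1).
PAF = (0.13749 − 0.038007) / 0.13749 ≈ 0.7236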